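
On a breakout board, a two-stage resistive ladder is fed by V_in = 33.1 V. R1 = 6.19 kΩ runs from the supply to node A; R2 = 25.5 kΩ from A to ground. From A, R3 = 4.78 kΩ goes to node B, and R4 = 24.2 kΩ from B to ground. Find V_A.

The second stage (R3 + R4 = 28.98 kΩ) loads node A in parallel with R2.
Effective lower resistance at A: R2 ‖ 28.98 = 13.56 kΩ.
So V_A = 33.1 × 0.6867 = 22.73 V.

V_A ≈ 22.7 V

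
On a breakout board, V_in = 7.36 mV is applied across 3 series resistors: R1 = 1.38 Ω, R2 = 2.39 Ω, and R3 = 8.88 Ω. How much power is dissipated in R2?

The common current is I = 7.36/12.65 = 0.5818 mA.
P(R2) = I²·R2 = (0.5818)² × 2.39 = 0.8090 µW.

P ≈ 0.809 µW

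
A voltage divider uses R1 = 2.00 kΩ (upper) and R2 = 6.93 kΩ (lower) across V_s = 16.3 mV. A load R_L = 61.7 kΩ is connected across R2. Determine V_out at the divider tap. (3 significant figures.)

V_out ≈ 12.3 mV

The load sits in parallel with R2, giving an effective lower resistance R2' = R2·R_L/(R2+R_L) = 6.230 kΩ.
Then V_out = V_s · R2'/(R1 + R2') = 16.3 × 6.230/8.230 = 12.34 mV.
(Unloaded it would be 12.6 mV; the load pulls it down.)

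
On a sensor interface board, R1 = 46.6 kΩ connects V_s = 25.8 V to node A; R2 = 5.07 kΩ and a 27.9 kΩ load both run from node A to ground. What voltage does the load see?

V_out ≈ 2.18 V

First combine the lower leg with the load: R2 ‖ R_L = 4.290 kΩ.
Now apply the divider: V_out = 25.8 × 0.08431 = 2.175 V.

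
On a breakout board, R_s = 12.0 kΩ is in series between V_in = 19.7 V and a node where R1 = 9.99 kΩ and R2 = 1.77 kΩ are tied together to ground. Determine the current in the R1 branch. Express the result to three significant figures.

I ≈ 0.220 mA

Parallel bank: R_p = 1/(1/9.99 + 1/1.77) = 1.504 kΩ.
V_A = 19.7 × 1.504/13.50 = 2.194 V.
I(R1) = V_A / R1 = 2.194/9.99 = 0.2196 mA.
(Equivalently: I_total = 1.459 mA, then current-divider fraction G_k/ΣG = 0.1505.)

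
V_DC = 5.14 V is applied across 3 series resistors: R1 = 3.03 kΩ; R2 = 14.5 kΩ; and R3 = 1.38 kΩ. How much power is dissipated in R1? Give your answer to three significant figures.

P ≈ 0.224 mW

ΣR = 18.91 kΩ → I = 5.14/18.91 = 0.2718 mA.
P = I²R = 0.07388 × 3.03 = 0.2239 mW.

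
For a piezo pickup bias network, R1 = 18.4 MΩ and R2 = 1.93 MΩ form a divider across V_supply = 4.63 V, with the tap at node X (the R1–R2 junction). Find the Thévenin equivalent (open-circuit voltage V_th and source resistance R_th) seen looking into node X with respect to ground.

With X open, the divider is unloaded: V_th = 4.63 × 1.93/20.33 = 0.4395 V.
With V_supply suppressed (replaced by a short), R_th = R1 ‖ R2 = (18.40 × 1.93)/(18.40 + 1.93) = 1.747 MΩ.

V_th ≈ 0.440 V, R_th ≈ 1.75 MΩ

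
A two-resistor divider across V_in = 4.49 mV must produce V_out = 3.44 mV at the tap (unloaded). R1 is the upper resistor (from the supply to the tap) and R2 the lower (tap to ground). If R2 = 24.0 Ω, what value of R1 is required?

Required fraction k = V_out/V_in = 0.7661.
R1 = R2·(1/k − 1) = 24.0 × 0.3052 = 7.326 Ω.

R1 ≈ 7.33 Ω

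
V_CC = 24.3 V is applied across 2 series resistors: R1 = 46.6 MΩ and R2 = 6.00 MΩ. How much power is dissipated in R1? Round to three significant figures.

The common current is I = 24.3/52.60 = 0.4620 µA.
P(R1) = I²·R1 = (0.4620)² × 46.6 = 9.946 µW.

P ≈ 9.95 µW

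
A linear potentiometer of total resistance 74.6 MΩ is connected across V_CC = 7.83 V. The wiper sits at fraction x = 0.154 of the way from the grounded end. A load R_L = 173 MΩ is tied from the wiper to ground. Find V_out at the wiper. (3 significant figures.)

V_out ≈ 1.14 V

The pot divides into 63.11 MΩ above the wiper and 11.49 MΩ below.
Lower segment in parallel with the load: 11.49 ‖ 173 = 10.77 MΩ.
V_out = 7.83 × 10.77/(63.11 + 10.77) = 1.142 V.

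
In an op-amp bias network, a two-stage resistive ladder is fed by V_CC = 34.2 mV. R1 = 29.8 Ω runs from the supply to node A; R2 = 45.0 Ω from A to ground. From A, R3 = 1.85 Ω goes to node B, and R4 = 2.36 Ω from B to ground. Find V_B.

Looking into the second stage from A: R3 + R4 = 4.210 Ω appears in parallel with R2.
Effective lower resistance at A: R2 ‖ 4.210 = 3.850 Ω.
So V_A = 34.2 × 0.1144 = 3.913 mV.
V_B = V_A × 0.5606 = 2.193 mV.

V_B ≈ 2.19 mV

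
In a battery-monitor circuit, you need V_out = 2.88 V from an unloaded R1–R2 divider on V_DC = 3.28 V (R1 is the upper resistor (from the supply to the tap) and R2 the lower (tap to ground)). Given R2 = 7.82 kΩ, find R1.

R1 ≈ 1.09 kΩ

V_out/V_DC = R2/(R1+R2) = 0.8780.
R1 = R2·(1/k − 1) = 7.82 × 0.1389 = 1.086 kΩ.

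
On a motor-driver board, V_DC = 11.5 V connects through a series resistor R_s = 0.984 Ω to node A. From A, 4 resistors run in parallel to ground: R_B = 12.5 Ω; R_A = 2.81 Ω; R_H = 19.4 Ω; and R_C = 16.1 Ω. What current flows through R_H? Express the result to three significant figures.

Parallel bank: R_p = 1/(1/12.5 + 1/2.81 + 1/19.4 + 1/16.1) = 1.820 Ω.
V_A by voltage divider: V_A = 11.5 × 1.820/(0.984 + 1.820) = 7.464 V.
I(R_H) = V_A / R_H = 7.464/19.4 = 0.3847 A.
(Equivalently: I_total = 4.102 A, then current-divider fraction G_k/ΣG = 0.09380.)

I ≈ 0.385 A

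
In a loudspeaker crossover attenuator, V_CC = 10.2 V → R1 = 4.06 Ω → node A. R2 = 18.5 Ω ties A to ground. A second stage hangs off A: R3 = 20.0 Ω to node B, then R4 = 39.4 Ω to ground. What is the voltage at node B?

The second stage (R3 + R4 = 59.40 Ω) loads node A in parallel with R2.
R2 ‖ (R3+R4) = 14.11 Ω.
So V_A = 10.2 × 0.7765 = 7.920 V.
V_B = V_A × 0.6633 = 5.254 V.

V_B ≈ 5.25 V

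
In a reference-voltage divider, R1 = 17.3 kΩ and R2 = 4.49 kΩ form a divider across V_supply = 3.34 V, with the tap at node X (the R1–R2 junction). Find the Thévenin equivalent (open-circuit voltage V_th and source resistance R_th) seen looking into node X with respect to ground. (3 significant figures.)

V_th ≈ 0.688 V, R_th ≈ 3.56 kΩ

V_th is the unloaded tap voltage: V_supply · R2/(R1+R2) = 3.34 × 0.2061 = 0.6882 V.
With V_supply suppressed (replaced by a short), R_th = R1 ‖ R2 = (17.30 × 4.49)/(17.30 + 4.49) = 3.565 kΩ.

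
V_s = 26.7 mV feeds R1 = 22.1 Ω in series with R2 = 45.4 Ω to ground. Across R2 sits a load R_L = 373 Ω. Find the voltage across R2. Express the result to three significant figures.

V_out ≈ 17.3 mV

R2 ‖ R_L = (45.4 × 373)/(45.4 + 373) = 40.47 Ω.
Then V_out = V_s · R2'/(R1 + R2') = 26.7 × 40.47/62.57 = 17.27 mV.
(Unloaded it would be 18.0 mV; the load pulls it down.)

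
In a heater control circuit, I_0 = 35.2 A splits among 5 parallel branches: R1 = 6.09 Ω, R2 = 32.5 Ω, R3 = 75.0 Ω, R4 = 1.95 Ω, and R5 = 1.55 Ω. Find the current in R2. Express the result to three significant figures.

Conductances: ΣG = 1/6.09 + 1/32.5 + 1/75.0 + 1/1.95 + 1/1.55 = 1.366 (1/Ω).
By the current-divider rule, I = I_0 · G_k/ΣG = 35.2 × 0.02252 = 0.7927 A.

I ≈ 0.793 A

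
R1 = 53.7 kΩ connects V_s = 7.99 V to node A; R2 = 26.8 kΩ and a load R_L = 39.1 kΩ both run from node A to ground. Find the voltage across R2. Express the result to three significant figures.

V_out ≈ 1.83 V

R2 ‖ R_L = (26.8 × 39.1)/(26.8 + 39.1) = 15.90 kΩ.
Then V_out = V_s · R2'/(R1 + R2') = 7.99 × 15.90/69.60 = 1.825 V.
(Unloaded it would be 2.66 V; the load pulls it down.)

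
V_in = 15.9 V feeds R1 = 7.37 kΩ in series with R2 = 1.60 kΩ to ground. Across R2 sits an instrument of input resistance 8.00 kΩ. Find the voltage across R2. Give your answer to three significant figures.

First combine the lower leg with the load: R2 ‖ R_L = 1.333 kΩ.
Then V_out = V_in · R2'/(R1 + R2') = 15.9 × 1.333/8.703 = 2.436 V.

V_out ≈ 2.44 V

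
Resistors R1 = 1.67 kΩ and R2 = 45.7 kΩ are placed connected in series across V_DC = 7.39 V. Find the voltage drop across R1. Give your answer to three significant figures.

V ≈ 0.261 V

Series total: ΣR = 1.67 + 45.7 = 47.37 kΩ.
V = V_DC · R/ΣR = 7.39 × 0.03525 = 0.2605 V.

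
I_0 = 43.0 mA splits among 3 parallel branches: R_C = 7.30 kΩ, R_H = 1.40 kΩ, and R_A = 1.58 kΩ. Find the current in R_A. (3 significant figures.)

ΣG = 1/7.30 + 1/1.40 + 1/1.58 = 1.484.
Current divider: I(R_A) = I_0 · G_k/ΣG = 43.0 × (0.6329/1.484) = 43.0 × 0.4264 = 18.34 mA.

I ≈ 18.3 mA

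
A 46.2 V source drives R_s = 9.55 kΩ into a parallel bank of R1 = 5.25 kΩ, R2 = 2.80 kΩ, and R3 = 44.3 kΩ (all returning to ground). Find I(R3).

Parallel bank: R_p = 1/(1/5.25 + 1/2.80 + 1/44.3) = 1.754 kΩ.
V_A = 46.2 × 1.754/11.30 = 7.168 V.
I(R3) = V_A / R3 = 7.168/44.3 = 0.1618 mA.
(Check via current divider: I_total = 4.087 mA; share G_k/ΣG = 0.03959 → same result.)

I ≈ 0.162 mA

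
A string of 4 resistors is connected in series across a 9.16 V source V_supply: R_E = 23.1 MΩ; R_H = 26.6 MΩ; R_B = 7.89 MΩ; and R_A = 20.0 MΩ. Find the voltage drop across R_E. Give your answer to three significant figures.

ΣR = 23.1 + 26.6 + 7.89 + 20.0 = 77.59 MΩ.
Voltage divider: V = V_supply · (23.10 / 77.59) = 9.16 × 0.2977 = 2.727 V.

V ≈ 2.73 V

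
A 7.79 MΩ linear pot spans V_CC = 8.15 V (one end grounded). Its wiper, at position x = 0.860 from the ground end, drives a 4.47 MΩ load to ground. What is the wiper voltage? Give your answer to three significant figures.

Split the track: R_lower = x·R_p = 6.699 MΩ, R_upper = (1−x)·R_p = 1.091 MΩ.
(x·R_p) ‖ R_L = 2.681 MΩ.
Loaded-divider output: V_out = 8.15 × 0.7108 = 5.793 V.

V_out ≈ 5.79 V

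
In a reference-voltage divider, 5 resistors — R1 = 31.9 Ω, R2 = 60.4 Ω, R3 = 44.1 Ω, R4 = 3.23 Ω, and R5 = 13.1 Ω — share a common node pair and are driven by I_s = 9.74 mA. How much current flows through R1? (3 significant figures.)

I ≈ 0.669 mA

Total conductance ΣG = 1/31.9 + 1/60.4 + 1/44.1 + 1/3.23 + 1/13.1 = 0.4565 (units of 1/Ω).
Current divider: I(R1) = I_s · G_k/ΣG = 9.74 × (0.03135/0.4565) = 9.74 × 0.06867 = 0.6688 mA.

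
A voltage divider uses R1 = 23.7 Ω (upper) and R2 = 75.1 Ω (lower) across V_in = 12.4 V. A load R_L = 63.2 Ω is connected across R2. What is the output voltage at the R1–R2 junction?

R2 ‖ R_L = (75.1 × 63.2)/(75.1 + 63.2) = 34.32 Ω.
Voltage divider with the loaded lower leg: V_out = 12.4 × 34.32/(23.7 + 34.32) = 12.4 × 0.5915 = 7.335 V.

V_out ≈ 7.33 V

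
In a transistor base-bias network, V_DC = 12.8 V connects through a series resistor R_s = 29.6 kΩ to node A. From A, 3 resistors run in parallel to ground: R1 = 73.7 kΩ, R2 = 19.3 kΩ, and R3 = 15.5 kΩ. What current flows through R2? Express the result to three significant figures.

Equivalent of the parallel group: R_p = 7.698 kΩ.
Node voltage V_A = V_DC · R_p/(R_s + R_p) = 12.8 × 0.2064 = 2.642 V.
I(R2) = V_A / R2 = 2.642/19.3 = 0.1369 mA.

I ≈ 0.137 mA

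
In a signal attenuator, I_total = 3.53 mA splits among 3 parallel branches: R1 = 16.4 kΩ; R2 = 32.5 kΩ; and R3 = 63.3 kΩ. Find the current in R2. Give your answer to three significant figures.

I ≈ 1.01 mA

Total conductance ΣG = 1/16.4 + 1/32.5 + 1/63.3 = 0.1075 (units of 1/kΩ).
Current divider: I(R2) = I_total · G_k/ΣG = 3.53 × (0.03077/0.1075) = 3.53 × 0.2861 = 1.010 mA.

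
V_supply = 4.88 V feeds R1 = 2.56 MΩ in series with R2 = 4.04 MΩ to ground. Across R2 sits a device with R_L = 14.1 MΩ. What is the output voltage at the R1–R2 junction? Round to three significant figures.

V_out ≈ 2.69 V

First combine the lower leg with the load: R2 ‖ R_L = 3.140 MΩ.
Voltage divider with the loaded lower leg: V_out = 4.88 × 3.140/(2.56 + 3.140) = 4.88 × 0.5509 = 2.688 V.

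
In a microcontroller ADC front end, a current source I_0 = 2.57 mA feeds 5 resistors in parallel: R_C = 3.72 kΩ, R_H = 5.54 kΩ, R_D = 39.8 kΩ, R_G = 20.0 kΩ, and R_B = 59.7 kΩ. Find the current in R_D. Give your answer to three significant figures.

I ≈ 0.119 mA

Conductances: ΣG = 1/3.72 + 1/5.54 + 1/39.8 + 1/20.0 + 1/59.7 = 0.5412 (1/kΩ).
R_D takes the fraction G_k/ΣG = 0.02513/0.5412 = 0.04643, so I = 2.57 × 0.04643 = 0.1193 mA.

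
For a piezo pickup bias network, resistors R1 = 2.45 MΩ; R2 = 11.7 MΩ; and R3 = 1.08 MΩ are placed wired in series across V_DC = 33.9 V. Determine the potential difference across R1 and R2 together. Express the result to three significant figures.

V ≈ 31.5 V

Series total: ΣR = 2.45 + 11.7 + 1.08 = 15.23 MΩ.
R_{R1..R2} = 2.45 + 11.7 = 14.15 MΩ.
Voltage divider: V = V_DC · (14.15 / 15.23) = 33.9 × 0.9291 = 31.50 V.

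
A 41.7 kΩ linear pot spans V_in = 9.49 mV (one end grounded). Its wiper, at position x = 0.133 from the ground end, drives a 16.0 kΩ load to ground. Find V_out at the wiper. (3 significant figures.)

V_out ≈ 0.971 mV

The pot divides into 36.15 kΩ above the wiper and 5.546 kΩ below.
Lower segment in parallel with the load: 5.546 ‖ 16.0 = 4.118 kΩ.
V_out = 9.49 × 4.118/(36.15 + 4.118) = 0.9705 mV.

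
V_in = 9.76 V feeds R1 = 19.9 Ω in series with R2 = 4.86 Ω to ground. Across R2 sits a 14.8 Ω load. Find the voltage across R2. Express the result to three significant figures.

V_out ≈ 1.52 V

R2 ‖ R_L = (4.86 × 14.8)/(4.86 + 14.8) = 3.659 Ω.
Then V_out = V_in · R2'/(R1 + R2') = 9.76 × 3.659/23.56 = 1.516 V.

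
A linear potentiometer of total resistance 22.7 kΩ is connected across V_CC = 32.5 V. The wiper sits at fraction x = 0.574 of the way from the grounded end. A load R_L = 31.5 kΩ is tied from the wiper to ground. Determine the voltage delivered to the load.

The pot divides into 9.670 kΩ above the wiper and 13.03 kΩ below.
(x·R_p) ‖ R_L = 9.217 kΩ.
Loaded-divider output: V_out = 32.5 × 0.4880 = 15.86 V.
(Unloaded: V_out = x·V_CC = 18.7 V.)

V_out ≈ 15.9 V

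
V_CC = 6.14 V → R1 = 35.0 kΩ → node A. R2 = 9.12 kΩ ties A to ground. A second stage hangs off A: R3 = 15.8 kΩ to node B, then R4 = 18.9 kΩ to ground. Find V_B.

Node A sees R2 in parallel with the series input of stage 2, R3 + R4 = 34.70 kΩ.
Effective lower resistance at A: R2 ‖ 34.70 = 7.222 kΩ.
First divider: V_A = V_CC · 7.222/(35.0 + 7.222) = 1.050 V.
Stage 2 is unloaded, so V_B = V_A · R4/(R3+R4) = 1.050 × 18.9/34.70 = 0.5720 V.

V_B ≈ 0.572 V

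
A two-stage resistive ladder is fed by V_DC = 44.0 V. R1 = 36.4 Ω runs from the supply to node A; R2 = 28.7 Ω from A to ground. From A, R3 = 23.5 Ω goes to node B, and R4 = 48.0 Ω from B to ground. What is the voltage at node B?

Looking into the second stage from A: R3 + R4 = 71.50 Ω appears in parallel with R2.
Effective lower resistance at A: R2 ‖ 71.50 = 20.48 Ω.
First divider: V_A = V_DC · 20.48/(36.4 + 20.48) = 15.84 V.
Then the unloaded second divider: V_B = V_A × R4/(R3+R4) = 15.84 × 0.6713 = 10.64 V.

V_B ≈ 10.6 V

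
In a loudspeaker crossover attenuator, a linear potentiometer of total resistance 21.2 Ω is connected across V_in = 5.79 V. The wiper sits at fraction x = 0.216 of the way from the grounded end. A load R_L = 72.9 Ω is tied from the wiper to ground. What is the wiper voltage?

V_out ≈ 1.19 V

Lower segment x·R_p = 4.579 Ω; upper segment (1−x)·R_p = 16.62 Ω.
(x·R_p) ‖ R_L = 4.309 Ω.
V_out = 5.79 × 4.309/(16.62 + 4.309) = 1.192 V.
(Unloaded: V_out = x·V_in = 1.25 V.)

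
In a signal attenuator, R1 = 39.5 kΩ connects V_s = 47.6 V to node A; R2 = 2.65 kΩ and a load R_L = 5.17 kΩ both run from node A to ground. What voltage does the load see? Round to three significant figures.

V_out ≈ 2.02 V

First combine the lower leg with the load: R2 ‖ R_L = 1.752 kΩ.
Then V_out = V_s · R2'/(R1 + R2') = 47.6 × 1.752/41.25 = 2.022 V.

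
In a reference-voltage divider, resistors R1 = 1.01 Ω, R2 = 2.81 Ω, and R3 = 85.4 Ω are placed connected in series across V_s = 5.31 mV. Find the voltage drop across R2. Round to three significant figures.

Total series resistance ΣR = 1.01 + 2.81 + 85.4 = 89.22 Ω.
Voltage divider: V = V_s · (2.810 / 89.22) = 5.31 × 0.03150 = 0.1672 mV.

V ≈ 0.167 mV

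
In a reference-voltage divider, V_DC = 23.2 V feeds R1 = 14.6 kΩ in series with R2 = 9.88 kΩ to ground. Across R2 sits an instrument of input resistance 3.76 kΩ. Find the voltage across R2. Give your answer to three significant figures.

V_out ≈ 3.65 V

The load sits in parallel with R2, giving an effective lower resistance R2' = R2·R_L/(R2+R_L) = 2.724 kΩ.
Then V_out = V_DC · R2'/(R1 + R2') = 23.2 × 2.724/17.32 = 3.647 V.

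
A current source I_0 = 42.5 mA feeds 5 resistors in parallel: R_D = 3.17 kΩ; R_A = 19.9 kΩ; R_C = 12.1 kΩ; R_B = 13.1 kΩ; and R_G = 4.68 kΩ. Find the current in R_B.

I ≈ 4.39 mA

Total conductance ΣG = 1/3.17 + 1/19.9 + 1/12.1 + 1/13.1 + 1/4.68 = 0.7384 (units of 1/kΩ).
Current divider: I(R_B) = I_0 · G_k/ΣG = 42.5 × (0.07634/0.7384) = 42.5 × 0.1034 = 4.394 mA.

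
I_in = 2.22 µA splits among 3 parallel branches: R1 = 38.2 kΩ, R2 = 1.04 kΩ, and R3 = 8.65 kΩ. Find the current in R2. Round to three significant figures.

ΣG = 1/38.2 + 1/1.04 + 1/8.65 = 1.103.
Current divider: I(R2) = I_in · G_k/ΣG = 2.22 × (0.9615/1.103) = 2.22 × 0.8715 = 1.935 µA.

I ≈ 1.93 µA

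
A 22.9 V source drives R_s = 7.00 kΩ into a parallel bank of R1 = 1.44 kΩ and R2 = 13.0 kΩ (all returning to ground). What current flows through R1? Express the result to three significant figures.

Equivalent of the parallel group: R_p = 1.296 kΩ.
V_A = 22.9 × 1.296/8.296 = 3.578 V.
Branch current I = V_A/R1 = 3.578/1.44 = 2.485 mA.

I ≈ 2.48 mA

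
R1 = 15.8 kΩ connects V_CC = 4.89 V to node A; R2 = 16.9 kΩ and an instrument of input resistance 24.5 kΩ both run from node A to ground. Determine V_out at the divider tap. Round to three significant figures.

The load sits in parallel with R2, giving an effective lower resistance R2' = R2·R_L/(R2+R_L) = 10.00 kΩ.
Now apply the divider: V_out = 4.89 × 0.3876 = 1.895 V.
(Unloaded it would be 2.53 V; the load pulls it down.)

V_out ≈ 1.90 V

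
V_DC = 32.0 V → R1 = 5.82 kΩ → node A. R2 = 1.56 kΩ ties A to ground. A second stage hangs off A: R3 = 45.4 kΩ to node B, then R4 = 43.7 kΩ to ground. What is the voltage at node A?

V_A ≈ 6.67 V

The second stage (R3 + R4 = 89.10 kΩ) loads node A in parallel with R2.
R2 ‖ (R3+R4) = 1.533 kΩ.
V_A = 32.0 × 1.533/(5.82 + 1.533) = 6.672 V.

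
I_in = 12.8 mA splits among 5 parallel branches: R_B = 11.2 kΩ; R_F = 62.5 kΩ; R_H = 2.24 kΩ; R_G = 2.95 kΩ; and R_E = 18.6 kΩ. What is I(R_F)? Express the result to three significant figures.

Conductances: ΣG = 1/11.2 + 1/62.5 + 1/2.24 + 1/2.95 + 1/18.6 = 0.9445 (1/kΩ).
R_F takes the fraction G_k/ΣG = 0.01600/0.9445 = 0.01694, so I = 12.8 × 0.01694 = 0.2168 mA.

I ≈ 0.217 mA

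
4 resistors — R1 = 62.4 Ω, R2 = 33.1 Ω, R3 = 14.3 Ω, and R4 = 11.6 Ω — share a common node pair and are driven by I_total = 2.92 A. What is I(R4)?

Total conductance ΣG = 1/62.4 + 1/33.1 + 1/14.3 + 1/11.6 = 0.2024 (units of 1/Ω).
Current divider: I(R4) = I_total · G_k/ΣG = 2.92 × (0.08621/0.2024) = 2.92 × 0.4260 = 1.244 A.

I ≈ 1.24 A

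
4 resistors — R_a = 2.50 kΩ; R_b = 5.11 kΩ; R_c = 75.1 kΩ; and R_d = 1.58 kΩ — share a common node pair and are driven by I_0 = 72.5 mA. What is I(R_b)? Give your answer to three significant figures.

ΣG = 1/2.50 + 1/5.11 + 1/75.1 + 1/1.58 = 1.242.
R_b takes the fraction G_k/ΣG = 0.1957/1.242 = 0.1576, so I = 72.5 × 0.1576 = 11.42 mA.

I ≈ 11.4 mA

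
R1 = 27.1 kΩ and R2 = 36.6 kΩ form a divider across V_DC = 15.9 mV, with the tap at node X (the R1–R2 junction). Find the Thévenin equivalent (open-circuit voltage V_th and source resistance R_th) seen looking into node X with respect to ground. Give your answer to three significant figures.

V_th ≈ 9.14 mV, R_th ≈ 15.6 kΩ

Open-circuit (no load on X): V_th = V_DC · R2/(R1 + R2) = 15.9 × 36.6/(27.10 + 36.6) = 9.136 mV.
Zeroing V_DC shorts the top of R1 to ground, so R_th = R1 ‖ R2 = 15.57 kΩ.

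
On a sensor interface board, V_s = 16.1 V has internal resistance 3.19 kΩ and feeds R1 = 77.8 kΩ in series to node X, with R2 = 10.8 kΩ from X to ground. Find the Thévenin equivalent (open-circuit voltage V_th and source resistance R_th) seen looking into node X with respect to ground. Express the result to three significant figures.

R1' = 3.19 + 77.8 = 80.99 kΩ (source resistance + R1).
With X open, the divider is unloaded: V_th = 16.1 × 10.8/91.79 = 1.894 V.
Looking into X with the source shorted: R_th = R1'·R2/(R1'+R2) = 80.99 × 10.8/91.79 = 9.529 kΩ.

V_th ≈ 1.89 V, R_th ≈ 9.53 kΩ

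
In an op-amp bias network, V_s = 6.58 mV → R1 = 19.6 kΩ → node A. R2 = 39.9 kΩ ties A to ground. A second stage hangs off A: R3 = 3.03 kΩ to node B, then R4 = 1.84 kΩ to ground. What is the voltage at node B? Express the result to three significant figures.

V_B ≈ 0.451 mV

The second stage (R3 + R4 = 4.870 kΩ) loads node A in parallel with R2.
Effective lower resistance at A: R2 ‖ 4.870 = 4.340 kΩ.
V_A = 6.58 × 4.340/(19.6 + 4.340) = 1.193 mV.
Then the unloaded second divider: V_B = V_A × R4/(R3+R4) = 1.193 × 0.3778 = 0.4507 mV.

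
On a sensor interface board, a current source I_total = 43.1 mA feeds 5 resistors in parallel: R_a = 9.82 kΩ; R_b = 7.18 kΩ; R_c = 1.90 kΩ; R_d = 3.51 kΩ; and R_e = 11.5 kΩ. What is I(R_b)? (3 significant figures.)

I ≈ 5.27 mA

Conductances: ΣG = 1/9.82 + 1/7.18 + 1/1.90 + 1/3.51 + 1/11.5 = 1.139 (1/kΩ).
R_b takes the fraction G_k/ΣG = 0.1393/1.139 = 0.1222, so I = 43.1 × 0.1222 = 5.269 mA.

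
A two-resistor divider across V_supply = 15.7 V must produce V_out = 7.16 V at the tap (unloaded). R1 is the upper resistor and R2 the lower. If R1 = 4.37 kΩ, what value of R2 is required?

R2 ≈ 3.66 kΩ

The divider ratio is R2/(R1+R2) = 7.16/15.7 = 0.4561.
So R2 = R1 · V_out/(V_supply − V_out) = 4.37 × 7.16/(15.7 − 7.16) = 4.37 × 0.8384 = 3.664 kΩ.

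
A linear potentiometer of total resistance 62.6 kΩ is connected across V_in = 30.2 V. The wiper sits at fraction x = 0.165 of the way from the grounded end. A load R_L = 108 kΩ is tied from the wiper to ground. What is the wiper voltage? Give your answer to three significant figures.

The pot divides into 52.27 kΩ above the wiper and 10.33 kΩ below.
Lower segment in parallel with the load: 10.33 ‖ 108 = 9.427 kΩ.
Loaded-divider output: V_out = 30.2 × 0.1528 = 4.614 V.
(Unloaded: V_out = x·V_in = 4.98 V.)

V_out ≈ 4.61 V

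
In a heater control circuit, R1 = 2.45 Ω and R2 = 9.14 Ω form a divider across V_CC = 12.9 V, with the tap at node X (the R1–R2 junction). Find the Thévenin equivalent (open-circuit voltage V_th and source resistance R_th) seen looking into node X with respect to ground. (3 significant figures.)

V_th is the unloaded tap voltage: V_CC · R2/(R1+R2) = 12.9 × 0.7886 = 10.17 V.
With V_CC suppressed (replaced by a short), R_th = R1 ‖ R2 = (2.450 × 9.14)/(2.450 + 9.14) = 1.932 Ω.

V_th ≈ 10.2 V, R_th ≈ 1.93 Ω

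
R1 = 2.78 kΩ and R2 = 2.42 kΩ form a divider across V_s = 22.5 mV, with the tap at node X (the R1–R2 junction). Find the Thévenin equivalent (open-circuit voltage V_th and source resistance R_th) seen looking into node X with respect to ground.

Open-circuit (no load on X): V_th = V_s · R2/(R1 + R2) = 22.5 × 2.42/(2.780 + 2.42) = 10.47 mV.
With V_s suppressed (replaced by a short), R_th = R1 ‖ R2 = (2.780 × 2.42)/(2.780 + 2.42) = 1.294 kΩ.

V_th ≈ 10.5 mV, R_th ≈ 1.29 kΩ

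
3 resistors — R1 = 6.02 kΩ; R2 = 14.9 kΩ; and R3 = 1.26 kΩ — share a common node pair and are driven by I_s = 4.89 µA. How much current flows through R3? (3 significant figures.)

I ≈ 3.78 µA

Total conductance ΣG = 1/6.02 + 1/14.9 + 1/1.26 = 1.027 (units of 1/kΩ).
Current divider: I(R3) = I_s · G_k/ΣG = 4.89 × (0.7937/1.027) = 4.89 × 0.7729 = 3.779 µA.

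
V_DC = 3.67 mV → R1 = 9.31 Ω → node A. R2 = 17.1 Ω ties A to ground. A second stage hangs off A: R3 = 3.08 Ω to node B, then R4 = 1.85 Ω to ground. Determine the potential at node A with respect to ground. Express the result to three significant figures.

Looking into the second stage from A: R3 + R4 = 4.930 Ω appears in parallel with R2.
Effective lower resistance at A: R2 ‖ 4.930 = 3.827 Ω.
V_A = 3.67 × 3.827/(9.31 + 3.827) = 1.069 mV.

V_A ≈ 1.07 mV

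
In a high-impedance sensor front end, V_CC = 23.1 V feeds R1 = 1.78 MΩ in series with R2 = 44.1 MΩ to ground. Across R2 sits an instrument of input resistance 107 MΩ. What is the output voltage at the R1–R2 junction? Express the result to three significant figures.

The load sits in parallel with R2, giving an effective lower resistance R2' = R2·R_L/(R2+R_L) = 31.23 MΩ.
Voltage divider with the loaded lower leg: V_out = 23.1 × 31.23/(1.78 + 31.23) = 23.1 × 0.9461 = 21.85 V.

V_out ≈ 21.9 V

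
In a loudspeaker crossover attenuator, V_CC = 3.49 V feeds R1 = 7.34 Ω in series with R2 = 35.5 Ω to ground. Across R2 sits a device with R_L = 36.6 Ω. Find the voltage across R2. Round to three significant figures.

First combine the lower leg with the load: R2 ‖ R_L = 18.02 Ω.
Then V_out = V_CC · R2'/(R1 + R2') = 3.49 × 18.02/25.36 = 2.480 V.

V_out ≈ 2.48 V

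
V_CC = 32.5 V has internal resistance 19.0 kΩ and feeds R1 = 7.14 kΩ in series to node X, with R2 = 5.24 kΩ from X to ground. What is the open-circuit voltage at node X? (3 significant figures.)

R1' = 19.0 + 7.14 = 26.14 kΩ (source resistance + R1).
Open-circuit (no load on X): V_th = V_CC · R2/(R1' + R2) = 32.5 × 5.24/(26.14 + 5.24) = 5.427 V.

V_th ≈ 5.43 V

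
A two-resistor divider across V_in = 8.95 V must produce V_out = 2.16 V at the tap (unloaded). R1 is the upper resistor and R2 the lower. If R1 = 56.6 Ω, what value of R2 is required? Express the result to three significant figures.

V_out/V_in = R2/(R1+R2) = 0.2413.
So R2 = R1 · V_out/(V_in − V_out) = 56.6 × 2.16/(8.95 − 2.16) = 56.6 × 0.3181 = 18.01 Ω.

R2 ≈ 18.0 Ω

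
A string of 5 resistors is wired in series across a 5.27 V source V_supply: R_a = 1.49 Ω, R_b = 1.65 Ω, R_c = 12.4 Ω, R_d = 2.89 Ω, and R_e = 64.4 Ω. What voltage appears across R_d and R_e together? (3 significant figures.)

V ≈ 4.28 V

ΣR = 1.49 + 1.65 + 12.4 + 2.89 + 64.4 = 82.83 Ω.
R_{R_d..R_e} = 2.89 + 64.4 = 67.29 Ω.
By the voltage-divider rule, V = 5.27 × 67.29/82.83 = 4.281 V.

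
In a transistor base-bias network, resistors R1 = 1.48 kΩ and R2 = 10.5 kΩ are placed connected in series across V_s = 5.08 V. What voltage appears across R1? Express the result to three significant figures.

V ≈ 0.628 V

Series total: ΣR = 1.48 + 10.5 = 11.98 kΩ.
V = V_s · R/ΣR = 5.08 × 0.1235 = 0.6276 V.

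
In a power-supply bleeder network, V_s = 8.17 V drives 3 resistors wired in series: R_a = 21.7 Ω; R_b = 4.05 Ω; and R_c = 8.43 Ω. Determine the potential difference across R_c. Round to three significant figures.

ΣR = 21.7 + 4.05 + 8.43 = 34.18 Ω.
Voltage divider: V = V_s · (8.430 / 34.18) = 8.17 × 0.2466 = 2.015 V.

V ≈ 2.02 V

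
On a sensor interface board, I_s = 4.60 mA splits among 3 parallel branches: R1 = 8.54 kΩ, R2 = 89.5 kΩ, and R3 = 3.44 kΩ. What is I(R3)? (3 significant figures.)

I ≈ 3.19 mA

ΣG = 1/8.54 + 1/89.5 + 1/3.44 = 0.4190.
By the current-divider rule, I = I_s · G_k/ΣG = 4.60 × 0.6938 = 3.192 mA.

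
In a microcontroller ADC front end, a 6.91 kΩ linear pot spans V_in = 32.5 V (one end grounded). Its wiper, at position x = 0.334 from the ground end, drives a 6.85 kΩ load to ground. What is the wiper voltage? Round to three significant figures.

V_out ≈ 8.87 V

Lower segment x·R_p = 2.308 kΩ; upper segment (1−x)·R_p = 4.602 kΩ.
(x·R_p) ‖ R_L = 1.726 kΩ.
V_out = 32.5 × 1.726/(4.602 + 1.726) = 8.866 V.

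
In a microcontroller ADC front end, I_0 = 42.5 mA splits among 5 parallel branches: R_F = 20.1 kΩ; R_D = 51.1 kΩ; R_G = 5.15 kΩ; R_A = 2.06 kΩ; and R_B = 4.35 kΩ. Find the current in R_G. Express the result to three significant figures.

I ≈ 8.43 mA

Conductances: ΣG = 1/20.1 + 1/51.1 + 1/5.15 + 1/2.06 + 1/4.35 = 0.9788 (1/kΩ).
By the current-divider rule, I = I_0 · G_k/ΣG = 42.5 × 0.1984 = 8.431 mA.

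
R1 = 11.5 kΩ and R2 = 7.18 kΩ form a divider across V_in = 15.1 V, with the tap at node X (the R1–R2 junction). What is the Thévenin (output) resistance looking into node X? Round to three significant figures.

R_th ≈ 4.42 kΩ

With V_in suppressed (replaced by a short), R_th = R1 ‖ R2 = (11.50 × 7.18)/(11.50 + 7.18) = 4.420 kΩ.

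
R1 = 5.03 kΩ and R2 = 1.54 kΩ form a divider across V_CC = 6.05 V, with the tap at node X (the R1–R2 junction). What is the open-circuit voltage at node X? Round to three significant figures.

V_th ≈ 1.42 V

With X open, the divider is unloaded: V_th = 6.05 × 1.54/6.570 = 1.418 V.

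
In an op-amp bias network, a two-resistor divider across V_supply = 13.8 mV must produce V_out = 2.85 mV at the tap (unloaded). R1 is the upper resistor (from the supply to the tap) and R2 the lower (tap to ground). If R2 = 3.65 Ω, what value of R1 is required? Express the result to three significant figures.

Required fraction k = V_out/V_supply = 0.2065.
Rearranging, R1 = R2·(1−k)/k = 3.65 × 3.842 = 14.02 Ω.

R1 ≈ 14.0 Ω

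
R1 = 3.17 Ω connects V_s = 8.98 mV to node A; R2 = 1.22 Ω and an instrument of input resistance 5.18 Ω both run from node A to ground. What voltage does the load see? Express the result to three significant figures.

V_out ≈ 2.13 mV

The load sits in parallel with R2, giving an effective lower resistance R2' = R2·R_L/(R2+R_L) = 0.9874 Ω.
Then V_out = V_s · R2'/(R1 + R2') = 8.98 × 0.9874/4.157 = 2.133 mV.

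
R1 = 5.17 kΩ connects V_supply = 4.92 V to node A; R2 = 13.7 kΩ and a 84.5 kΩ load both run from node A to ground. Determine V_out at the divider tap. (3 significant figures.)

First combine the lower leg with the load: R2 ‖ R_L = 11.79 kΩ.
Then V_out = V_supply · R2'/(R1 + R2') = 4.92 × 11.79/16.96 = 3.420 V.

V_out ≈ 3.42 V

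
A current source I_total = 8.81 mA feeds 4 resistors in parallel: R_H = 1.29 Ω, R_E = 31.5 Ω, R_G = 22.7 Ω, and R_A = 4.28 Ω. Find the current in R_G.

I ≈ 0.358 mA

Total conductance ΣG = 1/1.29 + 1/31.5 + 1/22.7 + 1/4.28 = 1.085 (units of 1/Ω).
Current divider: I(R_G) = I_total · G_k/ΣG = 8.81 × (0.04405/1.085) = 8.81 × 0.04062 = 0.3578 mA.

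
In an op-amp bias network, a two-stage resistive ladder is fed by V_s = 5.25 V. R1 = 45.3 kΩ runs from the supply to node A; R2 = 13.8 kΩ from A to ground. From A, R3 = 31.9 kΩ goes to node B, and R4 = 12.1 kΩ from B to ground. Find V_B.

The second stage (R3 + R4 = 44.00 kΩ) loads node A in parallel with R2.
Effective lower resistance at A: R2 ‖ 44.00 = 10.51 kΩ.
So V_A = 5.25 × 0.1882 = 0.9883 V.
Then the unloaded second divider: V_B = V_A × R4/(R3+R4) = 0.9883 × 0.2750 = 0.2718 V.

V_B ≈ 0.272 V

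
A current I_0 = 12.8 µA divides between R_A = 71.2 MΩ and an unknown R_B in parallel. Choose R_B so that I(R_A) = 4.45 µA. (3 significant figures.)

Two-branch current divider: I_A = I_0 · R_B/(R_A + R_B).
4.45/12.8 = R_B/(R_A + R_B) → R_B = R_A · (0.3477)/(1 − 0.3477) = 71.2 × 0.5329 = 37.94 MΩ.

R_B ≈ 37.9 MΩ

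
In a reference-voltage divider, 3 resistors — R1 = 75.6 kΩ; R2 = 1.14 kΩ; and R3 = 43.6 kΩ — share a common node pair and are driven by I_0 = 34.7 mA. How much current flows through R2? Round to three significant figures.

Total conductance ΣG = 1/75.6 + 1/1.14 + 1/43.6 = 0.9134 (units of 1/kΩ).
Current divider: I(R2) = I_0 · G_k/ΣG = 34.7 × (0.8772/0.9134) = 34.7 × 0.9604 = 33.33 mA.

I ≈ 33.3 mA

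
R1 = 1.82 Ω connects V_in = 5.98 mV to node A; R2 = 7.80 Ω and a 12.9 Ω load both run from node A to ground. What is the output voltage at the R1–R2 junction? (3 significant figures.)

The load sits in parallel with R2, giving an effective lower resistance R2' = R2·R_L/(R2+R_L) = 4.861 Ω.
Then V_out = V_in · R2'/(R1 + R2') = 5.98 × 4.861/6.681 = 4.351 mV.
(Unloaded it would be 4.85 mV; the load pulls it down.)

V_out ≈ 4.35 mV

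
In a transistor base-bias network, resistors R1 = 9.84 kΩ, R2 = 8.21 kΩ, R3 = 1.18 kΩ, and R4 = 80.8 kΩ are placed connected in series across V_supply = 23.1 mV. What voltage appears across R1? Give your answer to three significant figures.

V ≈ 2.27 mV

ΣR = 9.84 + 8.21 + 1.18 + 80.8 = 100.0 kΩ.
V = V_supply · R/ΣR = 23.1 × 0.09837 = 2.272 mV.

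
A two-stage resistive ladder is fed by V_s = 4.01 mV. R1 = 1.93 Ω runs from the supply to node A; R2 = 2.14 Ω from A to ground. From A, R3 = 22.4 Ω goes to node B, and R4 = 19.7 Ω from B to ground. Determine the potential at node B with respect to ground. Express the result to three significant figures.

Looking into the second stage from A: R3 + R4 = 42.10 Ω appears in parallel with R2.
R2 ‖ (R3+R4) = 2.036 Ω.
V_A = 4.01 × 2.036/(1.93 + 2.036) = 2.059 mV.
Stage 2 is unloaded, so V_B = V_A · R4/(R3+R4) = 2.059 × 19.7/42.10 = 0.9634 mV.

V_B ≈ 0.963 mV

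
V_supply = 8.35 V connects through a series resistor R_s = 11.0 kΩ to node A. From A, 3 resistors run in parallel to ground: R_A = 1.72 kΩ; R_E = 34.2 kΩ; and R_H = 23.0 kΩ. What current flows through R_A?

Equivalent of the parallel group: R_p = 1.529 kΩ.
Node voltage V_A = V_supply · R_p/(R_s + R_p) = 8.35 × 0.1220 = 1.019 V.
I(R_A) = V_A / R_A = 1.019/1.72 = 0.5924 mA.

I ≈ 0.592 mA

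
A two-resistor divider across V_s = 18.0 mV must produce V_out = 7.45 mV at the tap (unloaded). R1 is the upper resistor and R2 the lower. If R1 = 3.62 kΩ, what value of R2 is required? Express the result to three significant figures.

R2 ≈ 2.56 kΩ

Required fraction k = V_out/V_s = 0.4139.
So R2 = R1 · V_out/(V_s − V_out) = 3.62 × 7.45/(18.0 − 7.45) = 3.62 × 0.7062 = 2.556 kΩ.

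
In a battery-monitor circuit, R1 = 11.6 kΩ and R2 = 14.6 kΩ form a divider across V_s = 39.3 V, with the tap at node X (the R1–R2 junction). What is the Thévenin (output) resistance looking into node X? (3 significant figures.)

R_th ≈ 6.46 kΩ

Looking into X with the source shorted: R_th = R1·R2/(R1+R2) = 11.60 × 14.6/26.20 = 6.464 kΩ.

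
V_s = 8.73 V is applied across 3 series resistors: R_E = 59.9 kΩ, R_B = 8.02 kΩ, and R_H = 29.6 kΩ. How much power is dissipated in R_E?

ΣR = 97.52 kΩ → I = 8.73/97.52 = 0.08952 mA.
P = I²R = 0.008014 × 59.9 = 0.4800 mW.

P ≈ 0.480 mW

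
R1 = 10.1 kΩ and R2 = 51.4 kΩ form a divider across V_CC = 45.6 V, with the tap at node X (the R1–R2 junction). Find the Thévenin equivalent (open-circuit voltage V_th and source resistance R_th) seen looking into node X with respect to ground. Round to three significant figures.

V_th ≈ 38.1 V, R_th ≈ 8.44 kΩ

V_th is the unloaded tap voltage: V_CC · R2/(R1+R2) = 45.6 × 0.8358 = 38.11 V.
Looking into X with the source shorted: R_th = R1·R2/(R1+R2) = 10.10 × 51.4/61.50 = 8.441 kΩ.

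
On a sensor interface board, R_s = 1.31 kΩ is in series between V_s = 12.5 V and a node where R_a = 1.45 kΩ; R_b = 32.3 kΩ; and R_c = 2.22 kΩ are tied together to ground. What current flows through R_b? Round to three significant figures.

I ≈ 0.153 mA

Equivalent of the parallel group: R_p = 0.8539 kΩ.
V_A = 12.5 × 0.8539/2.164 = 4.933 V.
Branch current I = V_A/R_b = 4.933/32.3 = 0.1527 mA.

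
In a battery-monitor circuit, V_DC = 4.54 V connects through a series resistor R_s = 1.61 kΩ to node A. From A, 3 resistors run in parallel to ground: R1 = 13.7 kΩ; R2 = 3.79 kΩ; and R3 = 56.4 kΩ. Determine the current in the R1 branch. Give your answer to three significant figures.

Parallel bank: R_p = 1/(1/13.7 + 1/3.79 + 1/56.4) = 2.820 kΩ.
V_A = 4.54 × 2.820/4.430 = 2.890 V.
Branch current I = V_A/R1 = 2.890/13.7 = 0.2110 mA.

I ≈ 0.211 mA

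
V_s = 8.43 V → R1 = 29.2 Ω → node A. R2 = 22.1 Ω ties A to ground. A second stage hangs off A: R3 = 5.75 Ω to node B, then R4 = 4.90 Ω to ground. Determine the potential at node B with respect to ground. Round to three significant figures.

V_B ≈ 0.766 V

Node A sees R2 in parallel with the series input of stage 2, R3 + R4 = 10.65 Ω.
R2 ‖ (R3+R4) = 7.187 Ω.
First divider: V_A = V_s · 7.187/(29.2 + 7.187) = 1.665 V.
Then the unloaded second divider: V_B = V_A × R4/(R3+R4) = 1.665 × 0.4601 = 0.7661 V.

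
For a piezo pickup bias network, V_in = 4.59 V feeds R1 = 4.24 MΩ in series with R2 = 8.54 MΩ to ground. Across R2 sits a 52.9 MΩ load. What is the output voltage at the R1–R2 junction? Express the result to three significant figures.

V_out ≈ 2.91 V

R2 ‖ R_L = (8.54 × 52.9)/(8.54 + 52.9) = 7.353 MΩ.
Then V_out = V_in · R2'/(R1 + R2') = 4.59 × 7.353/11.59 = 2.911 V.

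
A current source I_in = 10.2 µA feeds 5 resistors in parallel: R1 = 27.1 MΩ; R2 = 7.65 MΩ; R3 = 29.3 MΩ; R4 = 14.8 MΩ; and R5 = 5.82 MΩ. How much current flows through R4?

Conductances: ΣG = 1/27.1 + 1/7.65 + 1/29.3 + 1/14.8 + 1/5.82 = 0.4411 (1/MΩ).
R4 takes the fraction G_k/ΣG = 0.06757/0.4411 = 0.1532, so I = 10.2 × 0.1532 = 1.562 µA.

I ≈ 1.56 µA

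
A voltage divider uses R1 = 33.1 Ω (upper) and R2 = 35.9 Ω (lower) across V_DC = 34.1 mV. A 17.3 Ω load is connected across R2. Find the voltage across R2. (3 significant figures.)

The load sits in parallel with R2, giving an effective lower resistance R2' = R2·R_L/(R2+R_L) = 11.67 Ω.
Voltage divider with the loaded lower leg: V_out = 34.1 × 11.67/(33.1 + 11.67) = 34.1 × 0.2607 = 8.891 mV.
(Unloaded it would be 17.7 mV; the load pulls it down.)

V_out ≈ 8.89 mV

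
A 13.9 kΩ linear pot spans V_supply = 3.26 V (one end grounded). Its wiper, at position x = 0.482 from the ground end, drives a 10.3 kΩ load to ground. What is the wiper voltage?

V_out ≈ 1.18 V

The pot divides into 7.200 kΩ above the wiper and 6.700 kΩ below.
Lower segment in parallel with the load: 6.700 ‖ 10.3 = 4.059 kΩ.
Loaded-divider output: V_out = 3.26 × 0.3605 = 1.175 V.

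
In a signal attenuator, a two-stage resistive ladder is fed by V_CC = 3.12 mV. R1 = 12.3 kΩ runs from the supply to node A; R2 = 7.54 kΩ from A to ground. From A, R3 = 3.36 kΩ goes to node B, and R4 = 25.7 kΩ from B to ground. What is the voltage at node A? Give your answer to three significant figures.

The second stage (R3 + R4 = 29.06 kΩ) loads node A in parallel with R2.
R2 ‖ (R3+R4) = 5.987 kΩ.
First divider: V_A = V_CC · 5.987/(12.3 + 5.987) = 1.021 mV.

V_A ≈ 1.02 mV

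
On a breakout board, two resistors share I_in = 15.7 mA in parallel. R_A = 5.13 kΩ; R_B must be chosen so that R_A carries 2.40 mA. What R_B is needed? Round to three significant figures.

R_B ≈ 0.926 kΩ

Two-branch current divider: I_A = I_in · R_B/(R_A + R_B).
With f = 0.1529, R_B = R_A · f/(1−f) = 5.13 × 0.1805 = 0.9257 kΩ.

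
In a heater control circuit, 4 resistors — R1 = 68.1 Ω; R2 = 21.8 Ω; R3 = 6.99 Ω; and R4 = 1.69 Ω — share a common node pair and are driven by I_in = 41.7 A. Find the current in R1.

I ≈ 0.770 A

Conductances: ΣG = 1/68.1 + 1/21.8 + 1/6.99 + 1/1.69 = 0.7953 (1/Ω).
By the current-divider rule, I = I_in · G_k/ΣG = 41.7 × 0.01846 = 0.7699 A.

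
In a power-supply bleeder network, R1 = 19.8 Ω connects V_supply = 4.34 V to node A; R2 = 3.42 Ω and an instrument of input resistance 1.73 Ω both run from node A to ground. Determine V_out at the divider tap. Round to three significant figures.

V_out ≈ 0.238 V

R2 ‖ R_L = (3.42 × 1.73)/(3.42 + 1.73) = 1.149 Ω.
Then V_out = V_supply · R2'/(R1 + R2') = 4.34 × 1.149/20.95 = 0.2380 V.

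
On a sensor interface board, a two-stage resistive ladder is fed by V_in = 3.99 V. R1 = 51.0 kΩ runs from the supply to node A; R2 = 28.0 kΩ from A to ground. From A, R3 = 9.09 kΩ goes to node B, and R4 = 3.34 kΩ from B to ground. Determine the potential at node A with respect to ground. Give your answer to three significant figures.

The second stage (R3 + R4 = 12.43 kΩ) loads node A in parallel with R2.
R2 ‖ (R3+R4) = 8.608 kΩ.
So V_A = 3.99 × 0.1444 = 0.5762 V.

V_A ≈ 0.576 V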